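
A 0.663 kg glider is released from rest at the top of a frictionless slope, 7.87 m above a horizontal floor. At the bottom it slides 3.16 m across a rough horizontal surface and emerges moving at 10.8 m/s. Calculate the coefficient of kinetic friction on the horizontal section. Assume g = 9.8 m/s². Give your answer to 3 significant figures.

μ_k = 0.607

Energy at the top = energy at the end + work done against friction:
mgh = ½mv² + μ_k m g d
mgh = 51.135 J; ½mv² = 38.666 J
W_f = 51.135 − 38.666 = 12.47 J
μ_k = W_f/(mg·d) = 12.47/(6.497 × 3.16) = 0.6073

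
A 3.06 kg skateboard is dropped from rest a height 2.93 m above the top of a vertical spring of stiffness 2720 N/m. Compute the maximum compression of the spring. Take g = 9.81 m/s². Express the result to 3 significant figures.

Take the reference level at the top of the uncompressed spring. At max compression the skateboard has fallen H + x and is momentarily at rest:
mg(H + x) = ½kx²
½(2720)x² − (3.06)(9.81)x − (3.06)(9.81)(2.93) = 0
1360x² − 30.02x − 87.95 = 0
x = [30.02 + √(901.1 + 478472)]/(2 × 1360) = 0.2656 m

x = 0.266 m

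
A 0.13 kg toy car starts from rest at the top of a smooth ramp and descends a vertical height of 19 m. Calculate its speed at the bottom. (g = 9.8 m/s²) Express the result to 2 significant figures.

v = 19 m/s

Energy conservation between the two points: mgh = ½mv²
v = √(2gh) = √(2 × 9.8 × 19) = √372.40 = 19.30 m/s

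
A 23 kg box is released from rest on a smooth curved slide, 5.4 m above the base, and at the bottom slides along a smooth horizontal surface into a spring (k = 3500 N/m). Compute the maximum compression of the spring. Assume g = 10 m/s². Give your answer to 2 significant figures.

Gravitational PE at the top equals spring PE at max compression: mgh = ½kx²
x = √(2mgh/k) = √(2 × 23 × 10 × 5.4 / 3500) = 0.8424 m

x = 0.84 m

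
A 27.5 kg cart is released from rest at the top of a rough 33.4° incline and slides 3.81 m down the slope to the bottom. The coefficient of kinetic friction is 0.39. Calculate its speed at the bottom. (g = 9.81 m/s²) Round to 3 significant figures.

v = 4.10 m/s

Taking the bottom as reference, mgh = ½mv² + μ_k N L with h = L sinθ, N = mg cosθ:
mgh = mgL sinθ = (27.5)(9.81)(3.81)sin33.4° = 565.81 J
W_f = μ_k mg cosθ · L = (0.39)(27.5)(9.81)cos33.4°·3.81 = 334.7 J
½mv² = 565.81 − 334.7 = 231.15 J
v = √(2 × 231.15/27.5) = 4.100 m/s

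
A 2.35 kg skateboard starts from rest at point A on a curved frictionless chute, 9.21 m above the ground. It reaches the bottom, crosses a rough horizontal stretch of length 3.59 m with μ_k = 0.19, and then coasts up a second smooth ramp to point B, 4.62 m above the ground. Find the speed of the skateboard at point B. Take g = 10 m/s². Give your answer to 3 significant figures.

Energy at A: mgh₁ = (2.35)(10)(9.21) = 216.44 J
Friction loss: W_f = μ_k mg d = 16.03 J
At B: ½mv² + mgh₂ = mgh₁ − W_f
½mv² = 216.44 − 16.03 − 108.57 = 91.836 J
v = √(2 × 91.836/2.35) = 8.841 m/s

v = 8.84 m/s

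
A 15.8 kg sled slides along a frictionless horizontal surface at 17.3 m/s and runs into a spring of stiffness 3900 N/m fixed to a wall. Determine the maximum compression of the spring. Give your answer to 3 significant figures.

Conservation of energy between contact and max compression: ½mv² = ½kx²
x = v√(m/k) = 17.3 × √(15.8/3900) = 1.101 m

x = 1.10 m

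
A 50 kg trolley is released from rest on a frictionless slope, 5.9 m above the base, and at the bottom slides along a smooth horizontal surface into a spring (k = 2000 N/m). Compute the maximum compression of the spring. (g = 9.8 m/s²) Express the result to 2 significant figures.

x = 1.7 m

Energy conservation (no friction) from release to max compression: mgh = ½kx²
x = √(2mgh/k) = √(2 × 50 × 9.8 × 5.9 / 2000) = 1.700 m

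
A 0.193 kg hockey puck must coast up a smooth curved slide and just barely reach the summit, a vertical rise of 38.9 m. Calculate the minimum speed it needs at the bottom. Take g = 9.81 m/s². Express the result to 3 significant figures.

At the top it is momentarily at rest, so all KE converts to PE: ½mv² = mgh
v = √(2gh) = √(2 × 9.81 × 38.9) = 27.63 m/s

v = 27.6 m/s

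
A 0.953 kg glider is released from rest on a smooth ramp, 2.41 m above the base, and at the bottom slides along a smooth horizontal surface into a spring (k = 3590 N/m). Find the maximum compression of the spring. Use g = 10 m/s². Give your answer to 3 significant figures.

x = 0.113 m

Gravitational PE at the top equals spring PE at max compression: mgh = ½kx²
x = √(2mgh/k) = √(2 × 0.953 × 10 × 2.41 / 3590) = 0.1131 m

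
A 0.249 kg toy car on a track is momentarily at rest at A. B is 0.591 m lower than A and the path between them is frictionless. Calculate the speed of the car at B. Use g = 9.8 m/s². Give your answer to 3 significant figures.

v = 3.40 m/s

Energy conservation between the two points: mgh = ½mv²
The mass cancels from both sides.
v = √(2gh) = √(2 × 9.8 × 0.591) = √11.584 = 3.403 m/s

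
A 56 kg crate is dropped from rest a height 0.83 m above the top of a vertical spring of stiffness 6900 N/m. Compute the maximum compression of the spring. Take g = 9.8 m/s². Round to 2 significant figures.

Let x be the compression. The total drop is H + x, and the crate is instantaneously at rest at max compression, so energy conservation gives:
mg(H + x) = ½kx²
½(6900)x² − (56)(9.8)x − (56)(9.8)(0.83) = 0
3450x² − 548.8x − 455.5 = 0
x = [548.8 + √(301181 + 6.2860e+06)]/(2 × 3450) = 0.4515 m

x = 0.45 m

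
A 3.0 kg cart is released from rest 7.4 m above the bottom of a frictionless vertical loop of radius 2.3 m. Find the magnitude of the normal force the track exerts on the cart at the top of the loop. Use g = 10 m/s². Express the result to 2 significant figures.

N = 43 N

Energy from release to top (height 2r): mgh = ½mv_top² + mg(2r)
v_top² = 2g(h − 2r) = 2(10)(7.4 − 4.600) = 56.000 m²/s²
At the top, both N and weight point toward the centre: N + mg = mv_top²/r
N = m(v_top²/r − g) = 3.0(56.000/2.3 − 10) = 43.04 N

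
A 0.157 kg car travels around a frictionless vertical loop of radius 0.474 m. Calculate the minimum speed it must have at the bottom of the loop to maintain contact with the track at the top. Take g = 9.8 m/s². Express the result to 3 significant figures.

v = 4.82 m/s

At the top: mg = mv_top²/r ⇒ v_top² = gr = 4.645 m²/s²
Energy from bottom to top (height 2r): ½mv_bot² = ½mv_top² + mg(2r)
v_bot² = gr + 4gr = 5gr = 23.23
v_bot = √(5gr) = 4.819 m/s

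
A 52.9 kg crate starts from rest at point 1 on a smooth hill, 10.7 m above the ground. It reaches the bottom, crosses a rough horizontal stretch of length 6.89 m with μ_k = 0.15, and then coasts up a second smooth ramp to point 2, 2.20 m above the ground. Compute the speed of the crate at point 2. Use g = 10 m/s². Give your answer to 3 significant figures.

Energy at 1: mgh₁ = (52.9)(10)(10.7) = 5660.3 J
Friction loss: W_f = μ_k mg d = 546.7 J
At 2: ½mv² + mgh₂ = mgh₁ − W_f
½mv² = 5660.3 − 546.7 − 1163.8 = 3949.8 J
v = √(2 × 3949.8/52.9) = 12.22 m/s

v = 12.2 m/s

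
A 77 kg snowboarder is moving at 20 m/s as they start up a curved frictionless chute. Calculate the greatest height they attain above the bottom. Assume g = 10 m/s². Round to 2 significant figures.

h = 20 m

Setting KE at the bottom equal to PE gained: ½mv² = mgh
h = v²/(2g) = 20²/(2 × 10) = 20.00 m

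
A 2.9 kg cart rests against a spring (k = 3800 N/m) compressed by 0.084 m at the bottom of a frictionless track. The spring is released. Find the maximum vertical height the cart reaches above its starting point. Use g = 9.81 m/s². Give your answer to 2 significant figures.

h = 0.47 m

All spring PE becomes gravitational PE at the highest point: ½kx² = mgh
h = kx²/(2mg) = (3800)(0.084)²/(2 × 2.9 × 9.81) = 0.4712 m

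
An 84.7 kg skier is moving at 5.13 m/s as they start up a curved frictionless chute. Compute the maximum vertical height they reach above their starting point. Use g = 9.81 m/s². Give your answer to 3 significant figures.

Setting KE at the bottom equal to PE gained: ½mv² = mgh
h = v²/(2g) = 5.13²/(2 × 9.81) = 1.341 m

h = 1.34 m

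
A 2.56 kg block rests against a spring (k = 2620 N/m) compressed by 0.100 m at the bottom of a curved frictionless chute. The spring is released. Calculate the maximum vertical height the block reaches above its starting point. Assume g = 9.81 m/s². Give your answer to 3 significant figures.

Energy conservation from release to the highest point: ½kx² = mgh
h = kx²/(2mg) = (2620)(0.100)²/(2 × 2.56 × 9.81) = 0.5216 m

h = 0.522 m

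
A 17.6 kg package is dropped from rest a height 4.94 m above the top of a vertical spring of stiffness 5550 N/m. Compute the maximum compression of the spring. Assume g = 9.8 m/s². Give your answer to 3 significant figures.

x = 0.586 m

Measuring PE from the top of the relaxed spring, at max compression the package has dropped H + x with zero KE, so:
mg(H + x) = ½kx²
½(5550)x² − (17.6)(9.8)x − (17.6)(9.8)(4.94) = 0
2775x² − 172.5x − 852.1 = 0
x = [172.5 + √(29749 + 9.4578e+06)]/(2 × 2775) = 0.5861 m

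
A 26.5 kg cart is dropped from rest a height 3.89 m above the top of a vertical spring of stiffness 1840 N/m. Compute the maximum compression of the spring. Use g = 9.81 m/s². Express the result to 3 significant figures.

x = 1.20 m

Let x be the compression. The total drop is H + x, and the cart is instantaneously at rest at max compression, so energy conservation gives:
mg(H + x) = ½kx²
½(1840)x² − (26.5)(9.81)x − (26.5)(9.81)(3.89) = 0
920.0x² − 260.0x − 1011 = 0
x = [260.0 + √(67582 + 3.7215e+06)]/(2 × 920.0) = 1.199 m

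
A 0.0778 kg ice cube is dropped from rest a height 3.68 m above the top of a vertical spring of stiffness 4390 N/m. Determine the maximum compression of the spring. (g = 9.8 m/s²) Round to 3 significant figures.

Let x be the compression. The total drop is H + x, and the cube is instantaneously at rest at max compression, so energy conservation gives:
mg(H + x) = ½kx²
½(4390)x² − (0.0778)(9.8)x − (0.0778)(9.8)(3.68) = 0
2195x² − 0.7624x − 2.806 = 0
x = [0.7624 + √(0.5813 + 24635)]/(2 × 2195) = 0.03593 m

x = 0.0359 m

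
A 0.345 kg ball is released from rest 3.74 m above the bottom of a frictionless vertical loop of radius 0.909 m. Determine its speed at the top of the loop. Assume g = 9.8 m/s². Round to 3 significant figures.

Energy conservation: mgh = ½mv_top² + mg(2r)
v_top² = 2g(h − 2r) = 2(9.8)(3.74 − 1.818) = 37.67
v_top = 6.138 m/s

v = 6.14 m/s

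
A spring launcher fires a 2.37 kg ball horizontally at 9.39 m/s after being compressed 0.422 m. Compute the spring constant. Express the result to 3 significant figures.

k = 1170 N/m

½kx² = ½mv²
k = mv²/x² = (2.37)(9.39)²/(0.422)² = 1173 N/m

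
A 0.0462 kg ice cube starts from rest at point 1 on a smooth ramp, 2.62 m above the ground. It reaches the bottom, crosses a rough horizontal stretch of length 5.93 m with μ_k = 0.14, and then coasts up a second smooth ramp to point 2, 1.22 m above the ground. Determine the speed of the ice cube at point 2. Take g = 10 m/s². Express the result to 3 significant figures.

Energy at 1: mgh₁ = (0.0462)(10)(2.62) = 1.2104 J
Friction loss: W_f = μ_k mg d = 0.3836 J
At 2: ½mv² + mgh₂ = mgh₁ − W_f
½mv² = 1.2104 − 0.3836 − 0.56364 = 0.26325 J
v = √(2 × 0.26325/0.0462) = 3.376 m/s

v = 3.38 m/s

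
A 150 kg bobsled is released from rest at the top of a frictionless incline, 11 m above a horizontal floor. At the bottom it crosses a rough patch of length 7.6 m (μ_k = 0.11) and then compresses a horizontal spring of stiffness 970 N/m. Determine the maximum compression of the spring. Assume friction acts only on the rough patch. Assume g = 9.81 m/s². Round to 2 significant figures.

x = 5.6 m

Initial energy: E₁ = mgh = (150)(9.81)(11) = 16186 J
Friction removes W_f = μ_k mg d = (0.11)(150)(9.81)(7.6) = 1230 J
Energy reaching the spring: E = 16186 − 1230 = 14956 J
At max compression ½kx² = E ⇒ x = √(2E/k) = √(2 × 14956/970) = 5.553 m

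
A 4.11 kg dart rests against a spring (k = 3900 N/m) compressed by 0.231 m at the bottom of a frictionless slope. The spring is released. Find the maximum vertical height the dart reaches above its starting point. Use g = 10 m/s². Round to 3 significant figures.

Energy conservation from release to the highest point: ½kx² = mgh
h = kx²/(2mg) = (3900)(0.231)²/(2 × 4.11 × 10) = 2.532 m

h = 2.53 m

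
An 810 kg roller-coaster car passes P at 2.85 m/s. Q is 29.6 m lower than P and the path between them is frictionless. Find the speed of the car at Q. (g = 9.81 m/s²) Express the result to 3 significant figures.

v = 24.3 m/s

Equating total energy at the two states: ½mv₀² + mgh = ½mv²
v² = v₀² + 2gh = (2.85)² + 2(9.81)(29.6) = 588.87
v = √588.87 = 24.27 m/s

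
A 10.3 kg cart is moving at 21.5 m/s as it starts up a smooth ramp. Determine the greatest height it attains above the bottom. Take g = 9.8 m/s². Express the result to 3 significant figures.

h = 23.6 m

Setting KE at the bottom equal to PE gained: ½mv² = mgh
h = v²/(2g) = 21.5²/(2 × 9.8) = 23.58 m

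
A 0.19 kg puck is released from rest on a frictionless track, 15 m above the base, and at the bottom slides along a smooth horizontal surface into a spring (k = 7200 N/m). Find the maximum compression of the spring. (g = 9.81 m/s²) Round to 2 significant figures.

x = 0.088 m

Energy conservation (no friction) from release to max compression: mgh = ½kx²
x = √(2mgh/k) = √(2 × 0.19 × 9.81 × 15 / 7200) = 0.08813 m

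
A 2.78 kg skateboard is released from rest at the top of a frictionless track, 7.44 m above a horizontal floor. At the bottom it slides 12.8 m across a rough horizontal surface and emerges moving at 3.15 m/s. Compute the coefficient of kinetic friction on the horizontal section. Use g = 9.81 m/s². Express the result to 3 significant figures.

μ_k = 0.542

Applying the work–energy principle:
mgh = ½mv² + μ_k m g d
mgh = 202.90 J; ½mv² = 13.792 J
W_f = 202.90 − 13.792 = 189.1 J
μ_k = W_f/(mg·d) = 189.1/(27.27 × 12.8) = 0.5417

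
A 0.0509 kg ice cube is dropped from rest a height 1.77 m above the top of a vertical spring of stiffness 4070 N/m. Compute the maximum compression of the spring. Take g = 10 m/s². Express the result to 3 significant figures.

Let x be the compression. The total drop is H + x, and the cube is instantaneously at rest at max compression, so energy conservation gives:
mg(H + x) = ½kx²
½(4070)x² − (0.0509)(10)x − (0.0509)(10)(1.77) = 0
2035x² − 0.5090x − 0.9009 = 0
x = [0.5090 + √(0.2591 + 7333.6)]/(2 × 2035) = 0.02117 m

x = 0.0212 m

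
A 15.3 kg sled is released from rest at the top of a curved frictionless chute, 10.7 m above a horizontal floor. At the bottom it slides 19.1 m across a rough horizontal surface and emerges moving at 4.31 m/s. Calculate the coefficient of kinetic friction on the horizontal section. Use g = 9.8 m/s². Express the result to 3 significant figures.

μ_k = 0.511

Applying the work–energy principle:
mgh = ½mv² + μ_k m g d
mgh = 1604.4 J; ½mv² = 142.11 J
W_f = 1604.4 − 142.11 = 1462 J
μ_k = W_f/(mg·d) = 1462/(149.9 × 19.1) = 0.5106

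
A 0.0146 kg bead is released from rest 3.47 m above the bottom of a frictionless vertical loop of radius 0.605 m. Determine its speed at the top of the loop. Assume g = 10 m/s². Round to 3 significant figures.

v = 6.72 m/s

Energy conservation: mgh = ½mv_top² + mg(2r)
v_top² = 2g(h − 2r) = 2(10)(3.47 − 1.210) = 45.20
v_top = 6.723 m/s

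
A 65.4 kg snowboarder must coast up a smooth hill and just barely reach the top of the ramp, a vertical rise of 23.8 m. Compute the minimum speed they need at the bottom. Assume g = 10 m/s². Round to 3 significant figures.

At the top they are momentarily at rest, so all KE converts to PE: ½mv² = mgh
v = √(2gh) = √(2 × 10 × 23.8) = 21.82 m/s

v = 21.8 m/s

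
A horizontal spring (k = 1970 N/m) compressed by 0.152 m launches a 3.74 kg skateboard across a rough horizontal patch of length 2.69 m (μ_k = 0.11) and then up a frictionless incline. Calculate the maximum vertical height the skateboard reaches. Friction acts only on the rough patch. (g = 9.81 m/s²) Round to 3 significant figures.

h = 0.324 m

Spring energy: E₀ = ½kx² = ½(1970)(0.152)² = 22.757 J
Friction: W_f = μ_k mg d = (0.11)(3.74)(9.81)(2.69) = 10.86 J
Energy at base of ramp: E = 22.757 − 10.86 = 11.901 J
At max height all remaining energy is PE: mgh = E ⇒ h = E/(mg) = 11.901/(3.74 × 9.81) = 0.3244 m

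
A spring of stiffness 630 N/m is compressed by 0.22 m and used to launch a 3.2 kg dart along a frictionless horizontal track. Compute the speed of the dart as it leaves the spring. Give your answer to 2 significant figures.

Conservation of energy: ½kx² = ½mv²
v = x√(k/m) = 0.22 × √(630/3.2) = 3.087 m/s

v = 3.1 m/s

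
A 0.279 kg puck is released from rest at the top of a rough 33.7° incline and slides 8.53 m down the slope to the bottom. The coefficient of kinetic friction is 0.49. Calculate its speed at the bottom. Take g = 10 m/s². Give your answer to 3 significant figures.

v = 5.01 m/s

Energy: mgh = ½mv² + W_f, with h = L sinθ and W_f = μ_k (mg cosθ) L
mgh = mgL sinθ = (0.279)(10)(8.53)sin33.7° = 13.205 J
W_f = μ_k mg cosθ · L = (0.49)(0.279)(10)cos33.7°·8.53 = 9.702 J
½mv² = 13.205 − 9.702 = 3.5029 J
v = √(2 × 3.5029/0.279) = 5.011 m/s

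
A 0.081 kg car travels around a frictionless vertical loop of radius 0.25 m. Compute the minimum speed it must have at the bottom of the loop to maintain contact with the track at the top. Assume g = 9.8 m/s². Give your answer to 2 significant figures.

At the top: mg = mv_top²/r ⇒ v_top² = gr = 2.450 m²/s²
Energy from bottom to top (height 2r): ½mv_bot² = ½mv_top² + mg(2r)
v_bot² = gr + 4gr = 5gr = 12.25
v_bot = √(5gr) = 3.500 m/s

v = 3.5 m/s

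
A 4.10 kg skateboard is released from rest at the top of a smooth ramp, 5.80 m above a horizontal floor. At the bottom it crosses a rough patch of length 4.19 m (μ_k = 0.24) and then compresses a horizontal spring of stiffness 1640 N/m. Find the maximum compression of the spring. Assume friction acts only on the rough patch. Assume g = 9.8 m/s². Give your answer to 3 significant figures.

x = 0.485 m

Initial energy: E₁ = mgh = (4.10)(9.8)(5.80) = 233.04 J
Friction removes W_f = μ_k mg d = (0.24)(4.10)(9.8)(4.19) = 40.41 J
Energy reaching the spring: E = 233.04 − 40.41 = 192.64 J
At max compression ½kx² = E ⇒ x = √(2E/k) = √(2 × 192.64/1640) = 0.4847 m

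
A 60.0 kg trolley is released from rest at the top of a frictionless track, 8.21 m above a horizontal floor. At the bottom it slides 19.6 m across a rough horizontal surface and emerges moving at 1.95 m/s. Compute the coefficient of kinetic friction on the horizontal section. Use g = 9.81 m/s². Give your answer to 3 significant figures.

μ_k = 0.409

Energy bookkeeping (friction removes W_f = μ_k N d):
mgh = ½mv² + μ_k m g d
mgh = 4832.4 J; ½mv² = 114.08 J
W_f = 4832.4 − 114.08 = 4718 J
μ_k = W_f/(mg·d) = 4718/(588.6 × 19.6) = 0.4090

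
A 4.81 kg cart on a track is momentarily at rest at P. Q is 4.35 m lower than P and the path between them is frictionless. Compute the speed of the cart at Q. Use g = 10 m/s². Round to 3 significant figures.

v = 9.33 m/s

By conservation of mechanical energy, mgh = ½mv²
v = √(2gh) = √(2 × 10 × 4.35) = √87.000 = 9.327 m/s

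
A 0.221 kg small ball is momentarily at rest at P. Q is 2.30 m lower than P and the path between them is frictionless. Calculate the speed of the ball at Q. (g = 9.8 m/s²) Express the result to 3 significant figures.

Equating total energy at the two states: mgh = ½mv²
v = √(2gh) = √(2 × 9.8 × 2.30) = √45.080 = 6.714 m/s

v = 6.71 m/s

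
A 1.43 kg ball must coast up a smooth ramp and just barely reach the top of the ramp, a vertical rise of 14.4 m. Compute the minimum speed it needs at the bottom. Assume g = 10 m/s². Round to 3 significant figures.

v = 17.0 m/s

At the top it is momentarily at rest, so all KE converts to PE: ½mv² = mgh
v = √(2gh) = √(2 × 10 × 14.4) = 16.97 m/s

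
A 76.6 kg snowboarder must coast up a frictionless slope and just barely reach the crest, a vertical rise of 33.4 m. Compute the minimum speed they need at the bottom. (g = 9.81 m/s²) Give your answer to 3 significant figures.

At the top they are momentarily at rest, so all KE converts to PE: ½mv² = mgh
v = √(2gh) = √(2 × 9.81 × 33.4) = 25.60 m/s

v = 25.6 m/s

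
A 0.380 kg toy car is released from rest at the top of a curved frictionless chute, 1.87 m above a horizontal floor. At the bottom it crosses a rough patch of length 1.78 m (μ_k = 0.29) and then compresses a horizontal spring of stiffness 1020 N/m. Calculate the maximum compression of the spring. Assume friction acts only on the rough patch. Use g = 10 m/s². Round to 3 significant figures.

x = 0.100 m

Initial energy: E₁ = mgh = (0.380)(10)(1.87) = 7.1060 J
Friction removes W_f = μ_k mg d = (0.29)(0.380)(10)(1.78) = 1.962 J
Energy reaching the spring: E = 7.1060 − 1.962 = 5.1444 J
At max compression ½kx² = E ⇒ x = √(2E/k) = √(2 × 5.1444/1020) = 0.1004 m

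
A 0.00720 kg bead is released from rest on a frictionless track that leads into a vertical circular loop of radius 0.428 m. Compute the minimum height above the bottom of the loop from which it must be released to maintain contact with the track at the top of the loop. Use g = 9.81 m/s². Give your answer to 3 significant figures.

h = 1.07 m

At the top, for minimum speed gravity alone supplies the centripetal force: mg = mv_top²/r ⇒ v_top² = gr = 4.199 m²/s²
Energy conservation from release height h to the top (height 2r): mgh = ½mv_top² + mg(2r)
h = v_top²/(2g) + 2r = r/2 + 2r = 5r/2 = 1.070 m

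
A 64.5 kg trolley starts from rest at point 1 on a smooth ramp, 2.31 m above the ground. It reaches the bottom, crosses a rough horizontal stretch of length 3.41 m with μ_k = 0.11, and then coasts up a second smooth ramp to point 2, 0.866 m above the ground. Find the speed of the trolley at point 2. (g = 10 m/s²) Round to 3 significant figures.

Energy at 1: mgh₁ = (64.5)(10)(2.31) = 1490.0 J
Friction loss: W_f = μ_k mg d = 241.9 J
At 2: ½mv² + mgh₂ = mgh₁ − W_f
½mv² = 1490.0 − 241.9 − 558.57 = 689.44 J
v = √(2 × 689.44/64.5) = 4.624 m/s

v = 4.62 m/s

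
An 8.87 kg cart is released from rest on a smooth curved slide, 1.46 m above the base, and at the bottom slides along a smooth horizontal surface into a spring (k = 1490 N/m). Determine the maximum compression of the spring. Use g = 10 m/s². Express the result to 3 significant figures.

x = 0.417 m

Energy conservation (no friction) from release to max compression: mgh = ½kx²
x = √(2mgh/k) = √(2 × 8.87 × 10 × 1.46 / 1490) = 0.4169 m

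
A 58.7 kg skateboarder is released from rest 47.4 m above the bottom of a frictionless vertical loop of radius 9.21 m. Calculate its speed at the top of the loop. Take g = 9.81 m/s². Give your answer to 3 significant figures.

v = 23.8 m/s

Energy conservation: mgh = ½mv_top² + mg(2r)
v_top² = 2g(h − 2r) = 2(9.81)(47.4 − 18.42) = 568.6
v_top = 23.85 m/s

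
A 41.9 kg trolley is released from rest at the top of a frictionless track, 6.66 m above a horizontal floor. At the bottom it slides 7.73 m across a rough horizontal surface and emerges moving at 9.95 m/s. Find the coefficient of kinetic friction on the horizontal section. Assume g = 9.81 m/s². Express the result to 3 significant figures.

μ_k = 0.209

Energy at the top = energy at the end + work done against friction:
mgh = ½mv² + μ_k m g d
mgh = 2737.5 J; ½mv² = 2074.1 J
W_f = 2737.5 − 2074.1 = 663.4 J
μ_k = W_f/(mg·d) = 663.4/(411.0 × 7.73) = 0.2088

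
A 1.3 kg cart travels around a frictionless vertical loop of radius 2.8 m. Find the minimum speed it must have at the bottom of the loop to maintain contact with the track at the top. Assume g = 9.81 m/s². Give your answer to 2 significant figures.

v = 12 m/s

At the top: mg = mv_top²/r ⇒ v_top² = gr = 27.47 m²/s²
Energy from bottom to top (height 2r): ½mv_bot² = ½mv_top² + mg(2r)
v_bot² = gr + 4gr = 5gr = 137.3
v_bot = √(5gr) = 11.72 m/s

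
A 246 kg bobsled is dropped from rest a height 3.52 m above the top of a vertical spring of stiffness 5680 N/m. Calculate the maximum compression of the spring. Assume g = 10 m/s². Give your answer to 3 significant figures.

Measuring PE from the top of the relaxed spring, at max compression the bobsled has dropped H + x with zero KE, so:
mg(H + x) = ½kx²
½(5680)x² − (246)(10)x − (246)(10)(3.52) = 0
2840x² − 2460x − 8659 = 0
x = [2460 + √(6.052e+06 + 9.8369e+07)]/(2 × 2840) = 2.232 m

x = 2.23 m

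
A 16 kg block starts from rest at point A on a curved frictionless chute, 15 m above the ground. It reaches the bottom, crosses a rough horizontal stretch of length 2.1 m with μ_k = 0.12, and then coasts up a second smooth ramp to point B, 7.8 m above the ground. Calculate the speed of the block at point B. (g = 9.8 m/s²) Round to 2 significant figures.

v = 12 m/s

Energy at A: mgh₁ = (16)(9.8)(15) = 2352.0 J
Friction loss: W_f = μ_k mg d = 39.51 J
At B: ½mv² + mgh₂ = mgh₁ − W_f
½mv² = 2352.0 − 39.51 − 1223.0 = 1089.4 J
v = √(2 × 1089.4/16) = 11.67 m/s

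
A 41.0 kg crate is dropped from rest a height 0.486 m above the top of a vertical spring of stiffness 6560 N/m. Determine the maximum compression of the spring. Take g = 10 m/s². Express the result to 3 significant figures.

Let x be the compression. The total drop is H + x, and the crate is instantaneously at rest at max compression, so energy conservation gives:
mg(H + x) = ½kx²
½(6560)x² − (41.0)(10)x − (41.0)(10)(0.486) = 0
3280x² − 410.0x − 199.3 = 0
x = [410.0 + √(168100 + 2.6143e+06)]/(2 × 3280) = 0.3168 m

x = 0.317 m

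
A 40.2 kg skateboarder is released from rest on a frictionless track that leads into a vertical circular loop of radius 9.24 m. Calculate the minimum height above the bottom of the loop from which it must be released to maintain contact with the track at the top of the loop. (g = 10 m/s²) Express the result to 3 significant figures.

At the top, for minimum speed gravity alone supplies the centripetal force: mg = mv_top²/r ⇒ v_top² = gr = 92.40 m²/s²
Energy conservation from release height h to the top (height 2r): mgh = ½mv_top² + mg(2r)
h = v_top²/(2g) + 2r = r/2 + 2r = 5r/2 = 23.10 m

h = 23.1 m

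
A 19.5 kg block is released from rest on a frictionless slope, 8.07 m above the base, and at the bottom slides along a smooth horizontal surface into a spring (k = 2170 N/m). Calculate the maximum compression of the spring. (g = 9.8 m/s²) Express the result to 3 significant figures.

Energy conservation (no friction) from release to max compression: mgh = ½kx²
x = √(2mgh/k) = √(2 × 19.5 × 9.8 × 8.07 / 2170) = 1.192 m

x = 1.19 m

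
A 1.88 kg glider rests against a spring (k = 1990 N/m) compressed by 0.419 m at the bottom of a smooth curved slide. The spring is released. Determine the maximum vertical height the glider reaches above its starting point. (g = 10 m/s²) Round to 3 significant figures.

At maximum height the glider is at rest, so ½kx² = mgh
h = kx²/(2mg) = (1990)(0.419)²/(2 × 1.88 × 10) = 9.292 m

h = 9.29 m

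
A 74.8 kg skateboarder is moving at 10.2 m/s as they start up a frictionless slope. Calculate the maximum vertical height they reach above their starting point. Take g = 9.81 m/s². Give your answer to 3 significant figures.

h = 5.30 m

Setting KE at the bottom equal to PE gained: ½mv² = mgh
h = v²/(2g) = 10.2²/(2 × 9.81) = 5.303 m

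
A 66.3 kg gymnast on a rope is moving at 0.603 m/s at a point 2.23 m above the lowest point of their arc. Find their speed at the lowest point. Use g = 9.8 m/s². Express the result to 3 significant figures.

v = 6.64 m/s

Equating total energy at the two states: ½mv₀² + mgh = ½mv²
The mass cancels from both sides.
v² = v₀² + 2gh = (0.603)² + 2(9.8)(2.23) = 44.072
v = √44.072 = 6.639 m/s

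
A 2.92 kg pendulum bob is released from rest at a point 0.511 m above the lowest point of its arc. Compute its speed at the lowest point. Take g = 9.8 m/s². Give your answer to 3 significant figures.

v = 3.16 m/s

Mechanical energy is conserved (no friction): mgh = ½mv²
v = √(2gh) = √(2 × 9.8 × 0.511) = √10.016 = 3.165 m/s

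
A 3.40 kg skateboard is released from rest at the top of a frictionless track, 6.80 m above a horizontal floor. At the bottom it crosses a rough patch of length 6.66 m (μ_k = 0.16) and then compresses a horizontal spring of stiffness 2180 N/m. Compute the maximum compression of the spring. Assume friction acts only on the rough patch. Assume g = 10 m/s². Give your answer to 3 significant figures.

x = 0.423 m

Initial energy: E₁ = mgh = (3.40)(10)(6.80) = 231.20 J
Friction removes W_f = μ_k mg d = (0.16)(3.40)(10)(6.66) = 36.23 J
Energy reaching the spring: E = 231.20 − 36.23 = 194.97 J
At max compression ½kx² = E ⇒ x = √(2E/k) = √(2 × 194.97/2180) = 0.4229 m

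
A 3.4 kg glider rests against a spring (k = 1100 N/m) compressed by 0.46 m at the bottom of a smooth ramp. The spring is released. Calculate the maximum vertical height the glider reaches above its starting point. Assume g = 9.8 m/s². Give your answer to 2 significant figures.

h = 3.5 m

Energy conservation from release to the highest point: ½kx² = mgh
h = kx²/(2mg) = (1100)(0.46)²/(2 × 3.4 × 9.8) = 3.493 m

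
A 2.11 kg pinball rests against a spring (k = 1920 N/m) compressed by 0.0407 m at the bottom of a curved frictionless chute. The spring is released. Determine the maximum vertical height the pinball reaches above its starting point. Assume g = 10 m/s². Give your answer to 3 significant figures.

h = 0.0754 m

All spring PE becomes gravitational PE at the highest point: ½kx² = mgh
h = kx²/(2mg) = (1920)(0.0407)²/(2 × 2.11 × 10) = 0.07537 m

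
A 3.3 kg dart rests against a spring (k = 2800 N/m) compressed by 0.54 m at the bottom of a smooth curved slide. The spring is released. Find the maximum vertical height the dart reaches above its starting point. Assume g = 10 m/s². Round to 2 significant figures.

h = 12 m

All spring PE becomes gravitational PE at the highest point: ½kx² = mgh
h = kx²/(2mg) = (2800)(0.54)²/(2 × 3.3 × 10) = 12.37 m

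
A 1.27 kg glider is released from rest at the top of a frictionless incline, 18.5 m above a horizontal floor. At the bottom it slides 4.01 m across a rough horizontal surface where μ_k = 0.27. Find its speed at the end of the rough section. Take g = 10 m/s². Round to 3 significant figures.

v = 18.7 m/s

Energy bookkeeping (friction removes W_f = μ_k N d):
mgh = ½mv² + μ_k m g d
W_f = μ_k mg d = (0.27)(1.27)(10)(4.01) = 13.75 J
½mv² = mgh − W_f = 234.95 − 13.75 = 221.20 J
v = √(2 × 221.20/1.27) = 18.66 m/s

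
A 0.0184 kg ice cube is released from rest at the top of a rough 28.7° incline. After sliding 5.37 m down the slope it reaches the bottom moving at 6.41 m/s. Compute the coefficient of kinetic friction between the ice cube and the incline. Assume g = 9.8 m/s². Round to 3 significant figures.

μ_k = 0.102

mgh = ½mv² + μ_k (mg cosθ) L, with h = L sinθ
mgL sinθ = 0.46501 J; ½mv² = 0.37801 J
W_f = 0.46501 − 0.37801 = 0.08700 J
μ_k = W_f/(mg cosθ · L) = 0.08700/(0.1582 × 5.37) = 0.1024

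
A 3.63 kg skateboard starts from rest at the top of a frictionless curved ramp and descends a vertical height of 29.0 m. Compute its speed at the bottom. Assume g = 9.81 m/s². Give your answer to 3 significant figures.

Energy conservation between the two points: mgh = ½mv²
The mass cancels from both sides.
v = √(2gh) = √(2 × 9.81 × 29.0) = √568.98 = 23.85 m/s

v = 23.9 m/s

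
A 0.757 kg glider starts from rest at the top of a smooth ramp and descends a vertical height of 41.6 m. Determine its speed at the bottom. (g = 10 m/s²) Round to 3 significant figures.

By conservation of mechanical energy, mgh = ½mv²
v = √(2gh) = √(2 × 10 × 41.6) = √832.00 = 28.84 m/s

v = 28.8 m/s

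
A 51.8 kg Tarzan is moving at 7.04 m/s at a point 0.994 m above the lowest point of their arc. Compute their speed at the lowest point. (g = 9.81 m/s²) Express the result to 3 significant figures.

v = 8.31 m/s

Energy conservation between the two points: ½mv₀² + mgh = ½mv²
v² = v₀² + 2gh = (7.04)² + 2(9.81)(0.994) = 69.064
v = √69.064 = 8.310 m/s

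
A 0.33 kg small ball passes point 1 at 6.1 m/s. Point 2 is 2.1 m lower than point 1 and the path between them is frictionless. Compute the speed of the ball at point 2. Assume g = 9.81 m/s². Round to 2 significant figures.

v = 8.9 m/s

Equating total energy at the two states: ½mv₀² + mgh = ½mv²
The mass cancels from both sides.
v² = v₀² + 2gh = (6.1)² + 2(9.81)(2.1) = 78.412
v = √78.412 = 8.855 m/s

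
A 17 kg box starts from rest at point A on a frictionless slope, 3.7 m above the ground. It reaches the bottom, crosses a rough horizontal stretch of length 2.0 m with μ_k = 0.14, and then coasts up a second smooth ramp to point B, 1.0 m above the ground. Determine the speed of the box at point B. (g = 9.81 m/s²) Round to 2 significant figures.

Energy at A: mgh₁ = (17)(9.81)(3.7) = 617.05 J
Friction loss: W_f = μ_k mg d = 46.70 J
At B: ½mv² + mgh₂ = mgh₁ − W_f
½mv² = 617.05 − 46.70 − 166.77 = 403.58 J
v = √(2 × 403.58/17) = 6.891 m/s

v = 6.9 m/s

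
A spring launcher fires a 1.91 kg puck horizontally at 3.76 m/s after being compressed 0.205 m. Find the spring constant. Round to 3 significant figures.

Energy stored in the spring equals the launch KE: ½kx² = ½mv²
k = mv²/x² = (1.91)(3.76)²/(0.205)² = 642.5 N/m

k = 643 N/m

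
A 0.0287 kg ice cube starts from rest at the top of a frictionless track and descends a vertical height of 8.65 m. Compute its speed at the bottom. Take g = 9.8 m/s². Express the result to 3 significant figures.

v = 13.0 m/s

Energy conservation between the two points: mgh = ½mv²
v = √(2gh) = √(2 × 9.8 × 8.65) = √169.54 = 13.02 m/s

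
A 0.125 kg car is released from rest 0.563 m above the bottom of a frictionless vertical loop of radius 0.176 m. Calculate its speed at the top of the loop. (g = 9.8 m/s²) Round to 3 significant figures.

v = 2.03 m/s

Energy conservation: mgh = ½mv_top² + mg(2r)
v_top² = 2g(h − 2r) = 2(9.8)(0.563 − 0.3520) = 4.136
v_top = 2.034 m/s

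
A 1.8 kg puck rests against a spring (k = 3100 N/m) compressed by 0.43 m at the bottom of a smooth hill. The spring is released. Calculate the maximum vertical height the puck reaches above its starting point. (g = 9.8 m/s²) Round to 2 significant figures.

At maximum height the puck is at rest, so ½kx² = mgh
h = kx²/(2mg) = (3100)(0.43)²/(2 × 1.8 × 9.8) = 16.25 m

h = 16 m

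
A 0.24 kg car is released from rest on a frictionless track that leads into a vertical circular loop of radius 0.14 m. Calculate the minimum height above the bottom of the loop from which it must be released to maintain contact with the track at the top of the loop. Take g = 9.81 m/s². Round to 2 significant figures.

h = 0.35 m

At the top, for minimum speed gravity alone supplies the centripetal force: mg = mv_top²/r ⇒ v_top² = gr = 1.373 m²/s²
Energy conservation from release height h to the top (height 2r): mgh = ½mv_top² + mg(2r)
h = v_top²/(2g) + 2r = r/2 + 2r = 5r/2 = 0.3500 m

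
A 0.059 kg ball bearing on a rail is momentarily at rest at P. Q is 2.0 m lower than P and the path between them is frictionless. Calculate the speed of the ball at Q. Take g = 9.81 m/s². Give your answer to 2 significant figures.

v = 6.3 m/s

Energy conservation between the two points: mgh = ½mv²
v = √(2gh) = √(2 × 9.81 × 2.0) = √39.240 = 6.264 m/s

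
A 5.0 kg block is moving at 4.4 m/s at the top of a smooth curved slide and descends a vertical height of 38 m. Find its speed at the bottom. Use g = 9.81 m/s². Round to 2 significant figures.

Equating total energy at the two states: ½mv₀² + mgh = ½mv²
The mass cancels from both sides.
v² = v₀² + 2gh = (4.4)² + 2(9.81)(38) = 764.92
v = √764.92 = 27.66 m/s

v = 28 m/s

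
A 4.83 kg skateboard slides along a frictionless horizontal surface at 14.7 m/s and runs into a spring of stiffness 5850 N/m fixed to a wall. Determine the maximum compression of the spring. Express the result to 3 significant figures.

x = 0.422 m

All KE is stored as spring PE at maximum compression: ½mv² = ½kx²
x = v√(m/k) = 14.7 × √(4.83/5850) = 0.4224 m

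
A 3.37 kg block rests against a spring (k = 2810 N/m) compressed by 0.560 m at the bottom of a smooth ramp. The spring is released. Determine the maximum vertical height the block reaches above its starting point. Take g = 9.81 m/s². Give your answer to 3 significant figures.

At maximum height the block is at rest, so ½kx² = mgh
h = kx²/(2mg) = (2810)(0.560)²/(2 × 3.37 × 9.81) = 13.33 m

h = 13.3 m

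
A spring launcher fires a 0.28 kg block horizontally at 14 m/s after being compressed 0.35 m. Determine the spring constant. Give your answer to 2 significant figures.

Energy stored in the spring equals the launch KE: ½kx² = ½mv²
k = mv²/x² = (0.28)(14)²/(0.35)² = 448.0 N/m

k = 450 N/m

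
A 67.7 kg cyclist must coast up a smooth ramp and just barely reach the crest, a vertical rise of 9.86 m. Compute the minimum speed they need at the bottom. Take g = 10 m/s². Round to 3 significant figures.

v = 14.0 m/s

At the top they are momentarily at rest, so all KE converts to PE: ½mv² = mgh
v = √(2gh) = √(2 × 10 × 9.86) = 14.04 m/s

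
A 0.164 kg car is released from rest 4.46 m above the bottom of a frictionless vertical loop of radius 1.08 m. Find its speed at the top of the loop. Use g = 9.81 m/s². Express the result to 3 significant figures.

v = 6.72 m/s

Energy conservation: mgh = ½mv_top² + mg(2r)
v_top² = 2g(h − 2r) = 2(9.81)(4.46 − 2.160) = 45.13
v_top = 6.718 m/s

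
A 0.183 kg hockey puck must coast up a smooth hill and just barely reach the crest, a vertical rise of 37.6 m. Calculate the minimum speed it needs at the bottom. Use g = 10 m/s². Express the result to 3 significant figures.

At the top it is momentarily at rest, so all KE converts to PE: ½mv² = mgh
v = √(2gh) = √(2 × 10 × 37.6) = 27.42 m/s

v = 27.4 m/s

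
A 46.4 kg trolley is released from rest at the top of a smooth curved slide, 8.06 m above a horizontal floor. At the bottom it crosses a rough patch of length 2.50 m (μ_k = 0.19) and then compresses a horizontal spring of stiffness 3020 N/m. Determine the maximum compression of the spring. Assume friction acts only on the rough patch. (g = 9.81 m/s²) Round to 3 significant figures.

x = 1.51 m

Initial energy: E₁ = mgh = (46.4)(9.81)(8.06) = 3668.8 J
Friction removes W_f = μ_k mg d = (0.19)(46.4)(9.81)(2.50) = 216.2 J
Energy reaching the spring: E = 3668.8 − 216.2 = 3452.6 J
At max compression ½kx² = E ⇒ x = √(2E/k) = √(2 × 3452.6/3020) = 1.512 m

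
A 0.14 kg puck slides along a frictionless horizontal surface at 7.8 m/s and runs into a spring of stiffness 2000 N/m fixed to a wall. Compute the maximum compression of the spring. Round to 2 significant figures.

x = 0.065 m

At max compression the puck is momentarily at rest: ½mv² = ½kx²
x = v√(m/k) = 7.8 × √(0.14/2000) = 0.06526 m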